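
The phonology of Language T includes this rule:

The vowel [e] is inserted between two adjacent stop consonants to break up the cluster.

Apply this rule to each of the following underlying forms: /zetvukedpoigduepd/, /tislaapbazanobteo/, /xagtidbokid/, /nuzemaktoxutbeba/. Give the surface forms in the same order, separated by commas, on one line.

zetvukedepoigedueped, tislaapebazanobeteo, xagetidebokid, nuzemaketoxutebeba

/zetvukedpoigduepd/: /d/ and /p/ form a stop–stop cluster, so [e] is inserted between them. /g/ and /d/ form a stop–stop cluster, so [e] is inserted between them. /p/ and /d/ form a stop–stop cluster, so [e] is inserted between them. → [zetvukedepoigedueped].
/tislaapbazanobteo/: /p/ and /b/ form a stop–stop cluster, so [e] is inserted between them. /b/ and /t/ form a stop–stop cluster, so [e] is inserted between them. → [tislaapebazanobeteo].
/xagtidbokid/: /g/ and /t/ form a stop–stop cluster, so [e] is inserted between them. /d/ and /b/ form a stop–stop cluster, so [e] is inserted between them. → [xagetidebokid].
/nuzemaktoxutbeba/: /k/ and /t/ form a stop–stop cluster, so [e] is inserted between them. /t/ and /b/ form a stop–stop cluster, so [e] is inserted between them. → [nuzemaketoxutebeba].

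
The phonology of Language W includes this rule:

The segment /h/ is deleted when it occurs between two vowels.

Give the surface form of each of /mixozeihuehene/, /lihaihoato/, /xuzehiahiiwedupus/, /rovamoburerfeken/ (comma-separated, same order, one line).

mixozeiueene, liaioato, xuzeiaiiwedupus, rovamoburerfeken

/mixozeihuehene/: /h/ occurs between vowels /i/ and /u/, so it deletes. /h/ occurs between vowels /e/ and /e/, so it deletes. → [mixozeiueene].
/lihaihoato/: /h/ occurs between vowels /i/ and /a/, so it deletes. /h/ occurs between vowels /i/ and /o/, so it deletes. → [liaioato].
/xuzehiahiiwedupus/: /h/ occurs between vowels /e/ and /i/, so it deletes. /h/ occurs between vowels /a/ and /i/, so it deletes. → [xuzeiaiiwedupus].
/rovamoburerfeken/: the rule's environment is not met; surfaces unchanged as [rovamoburerfeken].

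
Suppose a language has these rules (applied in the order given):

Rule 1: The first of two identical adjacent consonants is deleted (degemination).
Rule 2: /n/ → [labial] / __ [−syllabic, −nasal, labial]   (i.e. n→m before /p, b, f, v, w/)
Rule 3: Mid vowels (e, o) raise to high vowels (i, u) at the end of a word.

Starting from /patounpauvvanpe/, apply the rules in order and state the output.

Rule 1 (degemination): /vv/ is a geminate; the first /v/ deletes. /patounpauvvanpe/ → patounpauvanpe.
Rule 2 (nasal place assimilation): /n/ precedes the labial consonant /p/, so it assimilates in place to [m]. /n/ precedes the labial consonant /p/, so it assimilates in place to [m]. /patounpauvanpe/ → patoumpauvampe.
Rule 3 (final vowel raising): /e/ is a mid vowel in word-final position, so it raises to [i]. /patoumpauvampe/ → patoumpauvampi.

patoumpauvampi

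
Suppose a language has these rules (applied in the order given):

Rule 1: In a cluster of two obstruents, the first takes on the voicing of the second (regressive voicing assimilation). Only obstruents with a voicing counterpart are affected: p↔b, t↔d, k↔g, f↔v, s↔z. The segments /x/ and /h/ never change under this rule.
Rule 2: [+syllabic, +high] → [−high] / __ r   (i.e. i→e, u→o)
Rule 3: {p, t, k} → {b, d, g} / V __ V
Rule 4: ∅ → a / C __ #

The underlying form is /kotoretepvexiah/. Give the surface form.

kodoredebvexiaha

Rule 1 (regressive voicing assimilation): /p/ precedes the voiced obstruent /v/, so it voices to [b] by assimilation. /kotoretepvexiah/ → kotoretebvexiah.
Rule 2 (pre-rhotic lowering): no segment meets the environment; /kotoretebvexiah/ is unchanged.
Rule 3 (intervocalic voicing): /t/ is a voiceless stop between vowels /o/ and /o/, so it voices to [d]. /t/ is a voiceless stop between vowels /e/ and /e/, so it voices to [d]. /kotoretebvexiah/ → kodoredebvexiah.
Rule 4 (final a-epenthesis): the form ends in the consonant /h/, so [a] is inserted word-finally. /kodoredebvexiah/ → kodoredebvexiaha.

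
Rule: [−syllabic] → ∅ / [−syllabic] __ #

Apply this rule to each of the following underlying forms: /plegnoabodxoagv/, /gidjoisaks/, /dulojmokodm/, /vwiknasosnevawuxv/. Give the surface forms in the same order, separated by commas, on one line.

plegnoabodxoag, gidjoisak, dulojmokod, vwiknasosnevawux

/plegnoabodxoagv/: /v/ is the second consonant of a word-final cluster /gv/, so it deletes. → [plegnoabodxoag].
/gidjoisaks/: /s/ is the second consonant of a word-final cluster /ks/, so it deletes. → [gidjoisak].
/dulojmokodm/: /m/ is the second consonant of a word-final cluster /dm/, so it deletes. → [dulojmokod].
/vwiknasosnevawuxv/: /v/ is the second consonant of a word-final cluster /xv/, so it deletes. → [vwiknasosnevawux].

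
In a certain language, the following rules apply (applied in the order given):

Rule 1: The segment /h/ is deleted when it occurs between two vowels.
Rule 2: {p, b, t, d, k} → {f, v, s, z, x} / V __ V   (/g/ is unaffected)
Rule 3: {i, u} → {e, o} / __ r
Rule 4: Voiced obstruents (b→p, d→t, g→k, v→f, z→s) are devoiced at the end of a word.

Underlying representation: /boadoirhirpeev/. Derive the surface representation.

boazoerherpeef

Rule 1 (intervocalic h-deletion): no segment meets the environment; /boadoirhirpeev/ is unchanged.
Rule 2 (intervocalic spirantization): /d/ is a stop between vowels /a/ and /o/, so it spirantizes to the fricative [z]. /boadoirhirpeev/ → boazoirhirpeev.
Rule 3 (pre-rhotic lowering): /i/ is a high vowel immediately before /r/, so it lowers to [e]. /i/ is a high vowel immediately before /r/, so it lowers to [e]. /boazoirhirpeev/ → boazoerherpeev.
Rule 4 (final devoicing): /v/ is a voiced obstruent in word-final position, so it devoices to [f]. /boazoerherpeev/ → boazoerherpeef.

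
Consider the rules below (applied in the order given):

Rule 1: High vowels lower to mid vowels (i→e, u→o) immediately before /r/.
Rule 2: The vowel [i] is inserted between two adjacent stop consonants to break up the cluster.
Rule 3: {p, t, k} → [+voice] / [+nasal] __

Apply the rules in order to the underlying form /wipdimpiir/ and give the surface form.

Rule 1 (pre-rhotic lowering): /i/ is a high vowel immediately before /r/, so it lowers to [e]. /wipdimpiir/ → wipdimpier.
Rule 2 (stop-cluster i-epenthesis): /p/ and /d/ form a stop–stop cluster, so [i] is inserted between them. /wipdimpier/ → wipidimpier.
Rule 3 (post-nasal voicing): /p/ is a voiceless stop immediately after the nasal /m/, so it voices to [b]. /wipidimpier/ → wipidimbier.

wipidimbier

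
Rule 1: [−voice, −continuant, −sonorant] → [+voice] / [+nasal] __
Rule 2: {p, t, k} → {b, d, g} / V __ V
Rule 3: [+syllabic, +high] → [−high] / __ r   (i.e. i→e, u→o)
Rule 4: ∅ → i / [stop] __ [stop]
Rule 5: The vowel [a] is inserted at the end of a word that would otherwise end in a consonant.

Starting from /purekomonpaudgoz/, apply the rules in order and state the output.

Rule 1 (post-nasal voicing): /p/ is a voiceless stop immediately after the nasal /n/, so it voices to [b]. /purekomonpaudgoz/ → purekomonbaudgoz.
Rule 2 (intervocalic voicing): /k/ is a voiceless stop between vowels /e/ and /o/, so it voices to [g]. /purekomonbaudgoz/ → puregomonbaudgoz.
Rule 3 (pre-rhotic lowering): /u/ is a high vowel immediately before /r/, so it lowers to [o]. /puregomonbaudgoz/ → poregomonbaudgoz.
Rule 4 (stop-cluster i-epenthesis): /d/ and /g/ form a stop–stop cluster, so [i] is inserted between them. /poregomonbaudgoz/ → poregomonbaudigoz.
Rule 5 (final a-epenthesis): the form ends in the consonant /z/, so [a] is inserted word-finally. /poregomonbaudigoz/ → poregomonbaudigoza.

poregomonbaudigoza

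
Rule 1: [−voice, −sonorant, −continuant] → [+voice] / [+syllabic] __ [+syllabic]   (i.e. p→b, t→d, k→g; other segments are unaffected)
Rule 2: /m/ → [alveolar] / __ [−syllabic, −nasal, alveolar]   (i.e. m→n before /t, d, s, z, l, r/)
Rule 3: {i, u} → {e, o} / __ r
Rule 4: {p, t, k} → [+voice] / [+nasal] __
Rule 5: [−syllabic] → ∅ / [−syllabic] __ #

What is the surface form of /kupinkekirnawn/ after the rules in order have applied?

kubingegernaw

Rule 1 (intervocalic voicing): /p/ is a voiceless stop between vowels /u/ and /i/, so it voices to [b]. /k/ is a voiceless stop between vowels /e/ and /i/, so it voices to [g]. /kupinkekirnawn/ → kubinkegirnawn.
Rule 2 (nasal place assimilation): no segment meets the environment; /kubinkegirnawn/ is unchanged.
Rule 3 (pre-rhotic lowering): /i/ is a high vowel immediately before /r/, so it lowers to [e]. /kubinkegirnawn/ → kubinkegernawn.
Rule 4 (post-nasal voicing): /k/ is a voiceless stop immediately after the nasal /n/, so it voices to [g]. /kubinkegernawn/ → kubingegernawn.
Rule 5 (final cluster simplification): /n/ is the second consonant of a word-final cluster /wn/, so it deletes. /kubingegernawn/ → kubingegernaw.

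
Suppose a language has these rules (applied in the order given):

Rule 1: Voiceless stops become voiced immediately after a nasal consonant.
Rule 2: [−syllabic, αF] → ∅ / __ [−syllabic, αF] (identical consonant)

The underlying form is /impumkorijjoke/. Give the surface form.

Rule 1 (post-nasal voicing): /p/ is a voiceless stop immediately after the nasal /m/, so it voices to [b]. /k/ is a voiceless stop immediately after the nasal /m/, so it voices to [g]. /impumkorijjoke/ → imbumgorijjoke.
Rule 2 (degemination): /jj/ is a geminate; the first /j/ deletes. /imbumgorijjoke/ → imbumgorijoke.

imbumgorijoke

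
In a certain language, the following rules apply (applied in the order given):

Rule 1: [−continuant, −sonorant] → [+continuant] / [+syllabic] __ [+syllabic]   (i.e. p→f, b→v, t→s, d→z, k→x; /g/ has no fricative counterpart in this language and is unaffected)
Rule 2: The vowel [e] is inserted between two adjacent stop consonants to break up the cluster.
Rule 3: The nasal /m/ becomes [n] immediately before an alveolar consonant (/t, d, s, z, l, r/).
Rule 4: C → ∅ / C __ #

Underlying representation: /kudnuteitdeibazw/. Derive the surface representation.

Rule 1 (intervocalic spirantization): /t/ is a stop between vowels /u/ and /e/, so it spirantizes to the fricative [s]. /b/ is a stop between vowels /i/ and /a/, so it spirantizes to the fricative [v]. /kudnuteitdeibazw/ → kudnuseitdeivazw.
Rule 2 (stop-cluster e-epenthesis): /t/ and /d/ form a stop–stop cluster, so [e] is inserted between them. /kudnuseitdeivazw/ → kudnuseitedeivazw.
Rule 3 (nasal place assimilation): no segment meets the environment; /kudnuseitedeivazw/ is unchanged.
Rule 4 (final cluster simplification): /w/ is the second consonant of a word-final cluster /zw/, so it deletes. /kudnuseitedeivazw/ → kudnuseitedeivaz.

kudnuseitedeivaz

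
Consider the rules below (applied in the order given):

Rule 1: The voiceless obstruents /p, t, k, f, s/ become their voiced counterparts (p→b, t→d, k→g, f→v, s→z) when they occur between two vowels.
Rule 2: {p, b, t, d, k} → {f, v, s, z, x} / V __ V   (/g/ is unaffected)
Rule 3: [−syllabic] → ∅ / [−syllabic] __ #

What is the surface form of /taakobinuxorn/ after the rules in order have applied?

Rule 1 (intervocalic voicing): /k/ is a voiceless obstruent between vowels /a/ and /o/, so it voices to [g]. /taakobinuxorn/ → taagobinuxorn.
Rule 2 (intervocalic spirantization): /b/ is a stop between vowels /o/ and /i/, so it spirantizes to the fricative [v]. /taagobinuxorn/ → taagovinuxorn.
Rule 3 (final cluster simplification): /n/ is the second consonant of a word-final cluster /rn/, so it deletes. /taagovinuxorn/ → taagovinuxor.

taagovinuxor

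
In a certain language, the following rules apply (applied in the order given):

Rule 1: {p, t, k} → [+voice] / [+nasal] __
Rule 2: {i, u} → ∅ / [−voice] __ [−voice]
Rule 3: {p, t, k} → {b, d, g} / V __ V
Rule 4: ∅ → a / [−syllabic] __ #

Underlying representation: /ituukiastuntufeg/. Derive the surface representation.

Rule 1 (post-nasal voicing): /t/ is a voiceless stop immediately after the nasal /n/, so it voices to [d]. /ituukiastuntufeg/ → ituukiastundufeg.
Rule 2 (high vowel syncope): no segment meets the environment; /ituukiastundufeg/ is unchanged.
Rule 3 (intervocalic voicing): /t/ is a voiceless stop between vowels /i/ and /u/, so it voices to [d]. /k/ is a voiceless stop between vowels /u/ and /i/, so it voices to [g]. /ituukiastundufeg/ → iduugiastundufeg.
Rule 4 (final a-epenthesis): the form ends in the consonant /g/, so [a] is inserted word-finally. /iduugiastundufeg/ → iduugiastundufega.

iduugiastundufega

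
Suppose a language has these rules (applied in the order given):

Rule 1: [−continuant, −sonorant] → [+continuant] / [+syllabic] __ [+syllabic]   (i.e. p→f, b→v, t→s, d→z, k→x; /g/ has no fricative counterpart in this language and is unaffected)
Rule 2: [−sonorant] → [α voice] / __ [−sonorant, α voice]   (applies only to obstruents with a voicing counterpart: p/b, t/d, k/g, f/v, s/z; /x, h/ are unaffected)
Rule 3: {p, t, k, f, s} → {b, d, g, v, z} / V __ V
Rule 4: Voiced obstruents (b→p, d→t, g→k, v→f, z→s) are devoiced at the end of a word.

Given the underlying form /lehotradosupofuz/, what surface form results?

Rule 1 (intervocalic spirantization): /d/ is a stop between vowels /a/ and /o/, so it spirantizes to the fricative [z]. /p/ is a stop between vowels /u/ and /o/, so it spirantizes to the fricative [f]. /lehotradosupofuz/ → lehotrazosufofuz.
Rule 2 (regressive voicing assimilation): no segment meets the environment; /lehotrazosufofuz/ is unchanged.
Rule 3 (intervocalic voicing): /s/ is a voiceless obstruent between vowels /o/ and /u/, so it voices to [z]. /f/ is a voiceless obstruent between vowels /u/ and /o/, so it voices to [v]. /f/ is a voiceless obstruent between vowels /o/ and /u/, so it voices to [v]. /lehotrazosufofuz/ → lehotrazozuvovuz.
Rule 4 (final devoicing): /z/ is a voiced obstruent in word-final position, so it devoices to [s]. /lehotrazozuvovuz/ → lehotrazozuvovus.

lehotrazozuvovus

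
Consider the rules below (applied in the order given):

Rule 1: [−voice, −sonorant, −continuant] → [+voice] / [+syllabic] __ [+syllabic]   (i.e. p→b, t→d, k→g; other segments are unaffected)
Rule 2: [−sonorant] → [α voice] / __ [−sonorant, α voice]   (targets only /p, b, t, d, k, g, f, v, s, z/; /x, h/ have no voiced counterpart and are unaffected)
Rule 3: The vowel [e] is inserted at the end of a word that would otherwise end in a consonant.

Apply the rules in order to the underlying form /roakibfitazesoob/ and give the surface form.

roagipfidazesoobe

Rule 1 (intervocalic voicing): /k/ is a voiceless stop between vowels /a/ and /i/, so it voices to [g]. /t/ is a voiceless stop between vowels /i/ and /a/, so it voices to [d]. /roakibfitazesoob/ → roagibfidazesoob.
Rule 2 (regressive voicing assimilation): /b/ precedes the voiceless obstruent /f/, so it devoices to [p] by assimilation. /roagibfidazesoob/ → roagipfidazesoob.
Rule 3 (final e-epenthesis): the form ends in the consonant /b/, so [e] is inserted word-finally. /roagipfidazesoob/ → roagipfidazesoobe.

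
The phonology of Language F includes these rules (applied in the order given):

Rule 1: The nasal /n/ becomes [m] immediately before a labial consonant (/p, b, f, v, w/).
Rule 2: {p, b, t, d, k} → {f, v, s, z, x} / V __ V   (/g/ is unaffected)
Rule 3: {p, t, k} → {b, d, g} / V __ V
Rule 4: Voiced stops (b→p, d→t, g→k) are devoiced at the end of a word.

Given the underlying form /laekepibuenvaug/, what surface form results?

Rule 1 (nasal place assimilation): /n/ precedes the labial consonant /v/, so it assimilates in place to [m]. /laekepibuenvaug/ → laekepibuemvaug.
Rule 2 (intervocalic spirantization): /k/ is a stop between vowels /e/ and /e/, so it spirantizes to the fricative [x]. /p/ is a stop between vowels /e/ and /i/, so it spirantizes to the fricative [f]. /b/ is a stop between vowels /i/ and /u/, so it spirantizes to the fricative [v]. /laekepibuemvaug/ → laexefivuemvaug.
Rule 3 (intervocalic voicing): no segment meets the environment; /laexefivuemvaug/ is unchanged.
Rule 4 (final devoicing): /g/ is a voiced stop in word-final position, so it devoices to [k]. /laexefivuemvaug/ → laexefivuemvauk.

laexefivuemvauk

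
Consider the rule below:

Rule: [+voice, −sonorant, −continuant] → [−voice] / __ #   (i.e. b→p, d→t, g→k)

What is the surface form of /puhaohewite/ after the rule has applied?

No segment of /puhaohewite/ meets the structural description of the rule, so the form surfaces unchanged.

puhaohewite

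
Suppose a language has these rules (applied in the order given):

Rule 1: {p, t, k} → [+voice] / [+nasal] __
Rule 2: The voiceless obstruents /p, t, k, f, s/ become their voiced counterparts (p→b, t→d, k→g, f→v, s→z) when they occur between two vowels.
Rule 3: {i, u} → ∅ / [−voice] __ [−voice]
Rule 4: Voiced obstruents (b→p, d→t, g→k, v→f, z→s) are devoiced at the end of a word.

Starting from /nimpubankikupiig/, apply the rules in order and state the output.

nimbubangigubiik

Rule 1 (post-nasal voicing): /p/ is a voiceless stop immediately after the nasal /m/, so it voices to [b]. /k/ is a voiceless stop immediately after the nasal /n/, so it voices to [g]. /nimpubankikupiig/ → nimbubangikupiig.
Rule 2 (intervocalic voicing): /k/ is a voiceless obstruent between vowels /i/ and /u/, so it voices to [g]. /p/ is a voiceless obstruent between vowels /u/ and /i/, so it voices to [b]. /nimbubangikupiig/ → nimbubangigubiig.
Rule 3 (high vowel syncope): no segment meets the environment; /nimbubangigubiig/ is unchanged.
Rule 4 (final devoicing): /g/ is a voiced obstruent in word-final position, so it devoices to [k]. /nimbubangigubiig/ → nimbubangigubiik.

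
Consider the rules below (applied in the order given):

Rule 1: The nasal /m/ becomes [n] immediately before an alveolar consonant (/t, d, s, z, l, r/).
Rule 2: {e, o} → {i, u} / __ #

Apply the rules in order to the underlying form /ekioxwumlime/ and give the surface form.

ekioxwunlimi

Rule 1 (nasal place assimilation): /m/ precedes the alveolar consonant /l/, so it assimilates in place to [n]. /ekioxwumlime/ → ekioxwunlime.
Rule 2 (final vowel raising): /e/ is a mid vowel in word-final position, so it raises to [i]. /ekioxwunlime/ → ekioxwunlimi.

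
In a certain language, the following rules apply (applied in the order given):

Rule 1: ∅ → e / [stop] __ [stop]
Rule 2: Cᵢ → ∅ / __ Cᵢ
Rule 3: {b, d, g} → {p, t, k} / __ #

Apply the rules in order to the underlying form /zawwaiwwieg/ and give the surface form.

zawaiwiek

Rule 1 (stop-cluster e-epenthesis): no segment meets the environment; /zawwaiwwieg/ is unchanged.
Rule 2 (degemination): /ww/ is a geminate; the first /w/ deletes. /ww/ is a geminate; the first /w/ deletes. /zawwaiwwieg/ → zawaiwieg.
Rule 3 (final devoicing): /g/ is a voiced stop in word-final position, so it devoices to [k]. /zawaiwieg/ → zawaiwiek.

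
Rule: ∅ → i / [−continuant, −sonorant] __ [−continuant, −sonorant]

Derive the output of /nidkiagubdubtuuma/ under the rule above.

nidikiagubidubituuma

/d/ and /k/ form a stop–stop cluster, so [i] is inserted between them.
/b/ and /d/ form a stop–stop cluster, so [i] is inserted between them.
/b/ and /t/ form a stop–stop cluster, so [i] is inserted between them.
Surface form: [nidikiagubidubituuma].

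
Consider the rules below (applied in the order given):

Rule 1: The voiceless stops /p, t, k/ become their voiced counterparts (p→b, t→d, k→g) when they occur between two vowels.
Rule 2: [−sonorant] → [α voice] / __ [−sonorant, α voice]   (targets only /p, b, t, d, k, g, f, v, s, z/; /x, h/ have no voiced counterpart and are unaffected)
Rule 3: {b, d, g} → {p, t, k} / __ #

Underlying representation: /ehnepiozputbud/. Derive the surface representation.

Rule 1 (intervocalic voicing): /p/ is a voiceless stop between vowels /e/ and /i/, so it voices to [b]. /ehnepiozputbud/ → ehnebiozputbud.
Rule 2 (regressive voicing assimilation): /z/ precedes the voiceless obstruent /p/, so it devoices to [s] by assimilation. /t/ precedes the voiced obstruent /b/, so it voices to [d] by assimilation. /ehnebiozputbud/ → ehnebiospudbud.
Rule 3 (final devoicing): /d/ is a voiced stop in word-final position, so it devoices to [t]. /ehnebiospudbud/ → ehnebiospudbut.

ehnebiospudbut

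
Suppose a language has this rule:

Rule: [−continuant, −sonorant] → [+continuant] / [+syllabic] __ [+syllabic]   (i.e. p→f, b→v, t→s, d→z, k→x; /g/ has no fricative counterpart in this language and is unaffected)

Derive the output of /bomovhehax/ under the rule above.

No segment of /bomovhehax/ meets the structural description of the rule, so the form surfaces unchanged.

bomovhehax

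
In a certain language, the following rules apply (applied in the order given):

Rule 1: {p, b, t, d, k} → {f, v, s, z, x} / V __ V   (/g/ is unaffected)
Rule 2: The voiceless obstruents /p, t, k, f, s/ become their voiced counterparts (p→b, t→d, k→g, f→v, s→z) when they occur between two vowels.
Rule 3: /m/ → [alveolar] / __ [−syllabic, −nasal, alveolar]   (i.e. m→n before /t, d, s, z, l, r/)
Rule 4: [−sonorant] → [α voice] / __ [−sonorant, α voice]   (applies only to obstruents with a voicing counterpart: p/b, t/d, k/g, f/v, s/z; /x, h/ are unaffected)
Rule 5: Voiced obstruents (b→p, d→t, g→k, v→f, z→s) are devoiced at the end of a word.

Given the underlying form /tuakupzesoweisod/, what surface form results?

tuaxubzezoweizot

Rule 1 (intervocalic spirantization): /k/ is a stop between vowels /a/ and /u/, so it spirantizes to the fricative [x]. /tuakupzesoweisod/ → tuaxupzesoweisod.
Rule 2 (intervocalic voicing): /s/ is a voiceless obstruent between vowels /e/ and /o/, so it voices to [z]. /s/ is a voiceless obstruent between vowels /i/ and /o/, so it voices to [z]. /tuaxupzesoweisod/ → tuaxupzezoweizod.
Rule 3 (nasal place assimilation): no segment meets the environment; /tuaxupzezoweizod/ is unchanged.
Rule 4 (regressive voicing assimilation): /p/ precedes the voiced obstruent /z/, so it voices to [b] by assimilation. /tuaxupzezoweizod/ → tuaxubzezoweizod.
Rule 5 (final devoicing): /d/ is a voiced obstruent in word-final position, so it devoices to [t]. /tuaxubzezoweizod/ → tuaxubzezoweizot.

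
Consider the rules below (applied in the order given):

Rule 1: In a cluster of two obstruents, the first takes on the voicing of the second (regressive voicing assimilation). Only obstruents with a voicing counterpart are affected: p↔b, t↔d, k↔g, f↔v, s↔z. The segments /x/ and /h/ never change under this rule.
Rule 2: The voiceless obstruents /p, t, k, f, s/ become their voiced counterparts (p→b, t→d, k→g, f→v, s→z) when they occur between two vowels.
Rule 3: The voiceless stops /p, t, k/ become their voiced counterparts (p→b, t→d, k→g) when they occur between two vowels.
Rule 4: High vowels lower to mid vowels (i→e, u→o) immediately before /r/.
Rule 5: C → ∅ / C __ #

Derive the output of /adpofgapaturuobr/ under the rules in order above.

Rule 1 (regressive voicing assimilation): /d/ precedes the voiceless obstruent /p/, so it devoices to [t] by assimilation. /f/ precedes the voiced obstruent /g/, so it voices to [v] by assimilation. /adpofgapaturuobr/ → atpovgapaturuobr.
Rule 2 (intervocalic voicing): /p/ is a voiceless obstruent between vowels /a/ and /a/, so it voices to [b]. /t/ is a voiceless obstruent between vowels /a/ and /u/, so it voices to [d]. /atpovgapaturuobr/ → atpovgabaduruobr.
Rule 3 (intervocalic voicing): no segment meets the environment; /atpovgabaduruobr/ is unchanged.
Rule 4 (pre-rhotic lowering): /u/ is a high vowel immediately before /r/, so it lowers to [o]. /atpovgabaduruobr/ → atpovgabadoruobr.
Rule 5 (final cluster simplification): /r/ is the second consonant of a word-final cluster /br/, so it deletes. /atpovgabadoruobr/ → atpovgabadoruob.

atpovgabadoruob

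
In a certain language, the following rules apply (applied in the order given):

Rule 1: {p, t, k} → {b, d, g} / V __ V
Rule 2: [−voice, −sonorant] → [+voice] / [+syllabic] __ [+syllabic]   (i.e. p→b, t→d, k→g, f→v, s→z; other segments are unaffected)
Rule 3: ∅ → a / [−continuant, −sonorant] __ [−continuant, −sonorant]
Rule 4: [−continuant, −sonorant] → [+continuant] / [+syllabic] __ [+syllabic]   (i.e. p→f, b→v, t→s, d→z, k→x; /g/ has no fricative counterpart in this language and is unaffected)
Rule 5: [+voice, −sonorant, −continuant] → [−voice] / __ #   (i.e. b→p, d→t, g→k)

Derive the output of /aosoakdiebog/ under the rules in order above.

Rule 1 (intervocalic voicing): no segment meets the environment; /aosoakdiebog/ is unchanged.
Rule 2 (intervocalic voicing): /s/ is a voiceless obstruent between vowels /o/ and /o/, so it voices to [z]. /aosoakdiebog/ → aozoakdiebog.
Rule 3 (stop-cluster a-epenthesis): /k/ and /d/ form a stop–stop cluster, so [a] is inserted between them. /aozoakdiebog/ → aozoakadiebog.
Rule 4 (intervocalic spirantization): /k/ is a stop between vowels /a/ and /a/, so it spirantizes to the fricative [x]. /d/ is a stop between vowels /a/ and /i/, so it spirantizes to the fricative [z]. /b/ is a stop between vowels /e/ and /o/, so it spirantizes to the fricative [v]. /aozoakadiebog/ → aozoaxazievog.
Rule 5 (final devoicing): /g/ is a voiced stop in word-final position, so it devoices to [k]. /aozoaxazievog/ → aozoaxazievok.

aozoaxazievok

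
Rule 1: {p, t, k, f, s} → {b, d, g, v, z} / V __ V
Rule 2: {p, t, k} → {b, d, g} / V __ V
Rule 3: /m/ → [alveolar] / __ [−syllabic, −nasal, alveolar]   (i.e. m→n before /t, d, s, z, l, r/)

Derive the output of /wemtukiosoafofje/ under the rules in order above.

wentugiozoavofje

Rule 1 (intervocalic voicing): /k/ is a voiceless obstruent between vowels /u/ and /i/, so it voices to [g]. /s/ is a voiceless obstruent between vowels /o/ and /o/, so it voices to [z]. /f/ is a voiceless obstruent between vowels /a/ and /o/, so it voices to [v]. /wemtukiosoafofje/ → wemtugiozoavofje.
Rule 2 (intervocalic voicing): no segment meets the environment; /wemtugiozoavofje/ is unchanged.
Rule 3 (nasal place assimilation): /m/ precedes the alveolar consonant /t/, so it assimilates in place to [n]. /wemtugiozoavofje/ → wentugiozoavofje.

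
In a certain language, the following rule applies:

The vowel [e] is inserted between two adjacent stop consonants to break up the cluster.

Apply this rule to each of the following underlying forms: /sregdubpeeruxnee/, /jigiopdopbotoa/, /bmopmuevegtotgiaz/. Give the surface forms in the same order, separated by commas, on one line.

sregedubepeeruxnee, jigiopedopebotoa, bmopmuevegetotegiaz

/sregdubpeeruxnee/: /g/ and /d/ form a stop–stop cluster, so [e] is inserted between them. /b/ and /p/ form a stop–stop cluster, so [e] is inserted between them. → [sregedubepeeruxnee].
/jigiopdopbotoa/: /p/ and /d/ form a stop–stop cluster, so [e] is inserted between them. /p/ and /b/ form a stop–stop cluster, so [e] is inserted between them. → [jigiopedopebotoa].
/bmopmuevegtotgiaz/: /g/ and /t/ form a stop–stop cluster, so [e] is inserted between them. /t/ and /g/ form a stop–stop cluster, so [e] is inserted between them. → [bmopmuevegetotegiaz].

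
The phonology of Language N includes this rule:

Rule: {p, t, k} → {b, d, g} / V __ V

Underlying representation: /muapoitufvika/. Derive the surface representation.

muaboidufviga

/p/ is a voiceless stop between vowels /a/ and /o/, so it voices to [b].
/t/ is a voiceless stop between vowels /i/ and /u/, so it voices to [d].
/k/ is a voiceless stop between vowels /i/ and /a/, so it voices to [g].
Surface form: [muaboidufviga].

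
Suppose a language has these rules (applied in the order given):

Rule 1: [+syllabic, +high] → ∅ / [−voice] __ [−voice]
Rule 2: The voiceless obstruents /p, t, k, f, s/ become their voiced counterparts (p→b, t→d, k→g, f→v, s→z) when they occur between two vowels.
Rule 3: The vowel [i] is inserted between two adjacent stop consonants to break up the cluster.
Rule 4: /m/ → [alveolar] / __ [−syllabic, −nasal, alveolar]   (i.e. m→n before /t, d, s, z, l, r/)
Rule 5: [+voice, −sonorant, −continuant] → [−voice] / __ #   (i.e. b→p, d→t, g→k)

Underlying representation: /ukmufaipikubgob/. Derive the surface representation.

ukmuvaipikubigop

Rule 1 (high vowel syncope): /i/ is a high vowel flanked by voiceless consonants /p/ and /k/, so it deletes. /ukmufaipikubgob/ → ukmufaipkubgob.
Rule 2 (intervocalic voicing): /f/ is a voiceless obstruent between vowels /u/ and /a/, so it voices to [v]. /ukmufaipkubgob/ → ukmuvaipkubgob.
Rule 3 (stop-cluster i-epenthesis): /p/ and /k/ form a stop–stop cluster, so [i] is inserted between them. /b/ and /g/ form a stop–stop cluster, so [i] is inserted between them. /ukmuvaipkubgob/ → ukmuvaipikubigob.
Rule 4 (nasal place assimilation): no segment meets the environment; /ukmuvaipikubigob/ is unchanged.
Rule 5 (final devoicing): /b/ is a voiced stop in word-final position, so it devoices to [p]. /ukmuvaipikubigob/ → ukmuvaipikubigop.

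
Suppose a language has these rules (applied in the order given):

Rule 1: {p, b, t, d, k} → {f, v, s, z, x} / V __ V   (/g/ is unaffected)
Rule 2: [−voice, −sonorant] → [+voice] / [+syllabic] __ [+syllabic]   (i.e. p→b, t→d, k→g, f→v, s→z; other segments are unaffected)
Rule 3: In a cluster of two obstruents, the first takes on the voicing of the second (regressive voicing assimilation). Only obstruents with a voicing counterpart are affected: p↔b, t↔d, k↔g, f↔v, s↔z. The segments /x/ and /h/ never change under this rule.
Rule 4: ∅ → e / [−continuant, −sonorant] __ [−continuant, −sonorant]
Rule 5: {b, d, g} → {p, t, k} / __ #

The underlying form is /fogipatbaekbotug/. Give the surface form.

Rule 1 (intervocalic spirantization): /p/ is a stop between vowels /i/ and /a/, so it spirantizes to the fricative [f]. /t/ is a stop between vowels /o/ and /u/, so it spirantizes to the fricative [s]. /fogipatbaekbotug/ → fogifatbaekbosug.
Rule 2 (intervocalic voicing): /f/ is a voiceless obstruent between vowels /i/ and /a/, so it voices to [v]. /s/ is a voiceless obstruent between vowels /o/ and /u/, so it voices to [z]. /fogifatbaekbosug/ → fogivatbaekbozug.
Rule 3 (regressive voicing assimilation): /t/ precedes the voiced obstruent /b/, so it voices to [d] by assimilation. /k/ precedes the voiced obstruent /b/, so it voices to [g] by assimilation. /fogivatbaekbozug/ → fogivadbaegbozug.
Rule 4 (stop-cluster e-epenthesis): /d/ and /b/ form a stop–stop cluster, so [e] is inserted between them. /g/ and /b/ form a stop–stop cluster, so [e] is inserted between them. /fogivadbaegbozug/ → fogivadebaegebozug.
Rule 5 (final devoicing): /g/ is a voiced stop in word-final position, so it devoices to [k]. /fogivadebaegebozug/ → fogivadebaegebozuk.

fogivadebaegebozuk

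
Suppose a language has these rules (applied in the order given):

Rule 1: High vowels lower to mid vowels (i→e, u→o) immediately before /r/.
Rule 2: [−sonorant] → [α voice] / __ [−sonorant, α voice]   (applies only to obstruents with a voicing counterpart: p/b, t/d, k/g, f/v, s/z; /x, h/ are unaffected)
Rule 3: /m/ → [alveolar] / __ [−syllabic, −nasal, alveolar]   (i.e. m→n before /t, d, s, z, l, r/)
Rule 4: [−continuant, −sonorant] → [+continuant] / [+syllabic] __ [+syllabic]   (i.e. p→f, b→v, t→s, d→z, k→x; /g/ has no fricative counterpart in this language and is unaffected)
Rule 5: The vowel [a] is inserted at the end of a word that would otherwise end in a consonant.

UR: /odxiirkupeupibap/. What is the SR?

Rule 1 (pre-rhotic lowering): /i/ is a high vowel immediately before /r/, so it lowers to [e]. /odxiirkupeupibap/ → odxierkupeupibap.
Rule 2 (regressive voicing assimilation): /d/ precedes the voiceless obstruent /x/, so it devoices to [t] by assimilation. /odxierkupeupibap/ → otxierkupeupibap.
Rule 3 (nasal place assimilation): no segment meets the environment; /otxierkupeupibap/ is unchanged.
Rule 4 (intervocalic spirantization): /p/ is a stop between vowels /u/ and /e/, so it spirantizes to the fricative [f]. /p/ is a stop between vowels /u/ and /i/, so it spirantizes to the fricative [f]. /b/ is a stop between vowels /i/ and /a/, so it spirantizes to the fricative [v]. /otxierkupeupibap/ → otxierkufeufivap.
Rule 5 (final a-epenthesis): the form ends in the consonant /p/, so [a] is inserted word-finally. /otxierkufeufivap/ → otxierkufeufivapa.

otxierkufeufivapa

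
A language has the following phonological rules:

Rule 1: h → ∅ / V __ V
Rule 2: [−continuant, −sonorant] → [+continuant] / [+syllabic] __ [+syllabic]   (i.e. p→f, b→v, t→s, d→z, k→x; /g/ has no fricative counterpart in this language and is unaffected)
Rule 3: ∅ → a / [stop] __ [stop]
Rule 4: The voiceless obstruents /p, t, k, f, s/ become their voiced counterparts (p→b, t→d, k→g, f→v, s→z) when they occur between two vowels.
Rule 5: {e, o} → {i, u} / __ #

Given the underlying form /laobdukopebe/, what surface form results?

Rule 1 (intervocalic h-deletion): no segment meets the environment; /laobdukopebe/ is unchanged.
Rule 2 (intervocalic spirantization): /k/ is a stop between vowels /u/ and /o/, so it spirantizes to the fricative [x]. /p/ is a stop between vowels /o/ and /e/, so it spirantizes to the fricative [f]. /b/ is a stop between vowels /e/ and /e/, so it spirantizes to the fricative [v]. /laobdukopebe/ → laobduxofeve.
Rule 3 (stop-cluster a-epenthesis): /b/ and /d/ form a stop–stop cluster, so [a] is inserted between them. /laobduxofeve/ → laobaduxofeve.
Rule 4 (intervocalic voicing): /f/ is a voiceless obstruent between vowels /o/ and /e/, so it voices to [v]. /laobaduxofeve/ → laobaduxoveve.
Rule 5 (final vowel raising): /e/ is a mid vowel in word-final position, so it raises to [i]. /laobaduxoveve/ → laobaduxovevi.

laobaduxovevi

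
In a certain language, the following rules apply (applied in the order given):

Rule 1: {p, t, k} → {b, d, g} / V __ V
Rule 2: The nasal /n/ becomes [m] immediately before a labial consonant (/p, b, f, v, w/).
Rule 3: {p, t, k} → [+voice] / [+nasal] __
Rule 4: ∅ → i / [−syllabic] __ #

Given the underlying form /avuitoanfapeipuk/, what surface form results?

avuidoamfabeibuki

Rule 1 (intervocalic voicing): /t/ is a voiceless stop between vowels /i/ and /o/, so it voices to [d]. /p/ is a voiceless stop between vowels /a/ and /e/, so it voices to [b]. /p/ is a voiceless stop between vowels /i/ and /u/, so it voices to [b]. /avuitoanfapeipuk/ → avuidoanfabeibuk.
Rule 2 (nasal place assimilation): /n/ precedes the labial consonant /f/, so it assimilates in place to [m]. /avuidoanfabeibuk/ → avuidoamfabeibuk.
Rule 3 (post-nasal voicing): no segment meets the environment; /avuidoamfabeibuk/ is unchanged.
Rule 4 (final i-epenthesis): the form ends in the consonant /k/, so [i] is inserted word-finally. /avuidoamfabeibuk/ → avuidoamfabeibuki.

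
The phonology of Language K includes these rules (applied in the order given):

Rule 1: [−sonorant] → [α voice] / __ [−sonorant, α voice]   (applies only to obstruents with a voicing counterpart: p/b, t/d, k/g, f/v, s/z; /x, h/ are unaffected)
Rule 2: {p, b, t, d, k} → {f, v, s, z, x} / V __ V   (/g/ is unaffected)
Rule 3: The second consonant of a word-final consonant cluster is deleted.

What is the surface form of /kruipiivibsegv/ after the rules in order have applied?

Rule 1 (regressive voicing assimilation): /b/ precedes the voiceless obstruent /s/, so it devoices to [p] by assimilation. /kruipiivibsegv/ → kruipiivipsegv.
Rule 2 (intervocalic spirantization): /p/ is a stop between vowels /i/ and /i/, so it spirantizes to the fricative [f]. /kruipiivipsegv/ → kruifiivipsegv.
Rule 3 (final cluster simplification): /v/ is the second consonant of a word-final cluster /gv/, so it deletes. /kruifiivipsegv/ → kruifiivipseg.

kruifiivipseg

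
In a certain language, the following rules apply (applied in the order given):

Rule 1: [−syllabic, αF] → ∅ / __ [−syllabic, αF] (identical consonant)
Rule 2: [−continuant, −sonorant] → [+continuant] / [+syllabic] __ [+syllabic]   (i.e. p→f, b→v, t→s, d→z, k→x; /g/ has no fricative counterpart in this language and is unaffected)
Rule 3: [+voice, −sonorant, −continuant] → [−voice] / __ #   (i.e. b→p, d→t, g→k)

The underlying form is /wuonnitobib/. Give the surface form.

wuonisovip

Rule 1 (degemination): /nn/ is a geminate; the first /n/ deletes. /wuonnitobib/ → wuonitobib.
Rule 2 (intervocalic spirantization): /t/ is a stop between vowels /i/ and /o/, so it spirantizes to the fricative [s]. /b/ is a stop between vowels /o/ and /i/, so it spirantizes to the fricative [v]. /wuonitobib/ → wuonisovib.
Rule 3 (final devoicing): /b/ is a voiced stop in word-final position, so it devoices to [p]. /wuonisovib/ → wuonisovip.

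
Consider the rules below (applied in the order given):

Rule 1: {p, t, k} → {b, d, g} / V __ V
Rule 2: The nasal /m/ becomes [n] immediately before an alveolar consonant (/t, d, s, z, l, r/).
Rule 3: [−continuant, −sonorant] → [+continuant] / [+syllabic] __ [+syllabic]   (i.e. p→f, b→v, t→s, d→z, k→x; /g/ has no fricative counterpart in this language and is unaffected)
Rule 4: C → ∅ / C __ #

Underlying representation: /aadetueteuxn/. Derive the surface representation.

aazezuezeux

Rule 1 (intervocalic voicing): /t/ is a voiceless stop between vowels /e/ and /u/, so it voices to [d]. /t/ is a voiceless stop between vowels /e/ and /e/, so it voices to [d]. /aadetueteuxn/ → aadeduedeuxn.
Rule 2 (nasal place assimilation): no segment meets the environment; /aadeduedeuxn/ is unchanged.
Rule 3 (intervocalic spirantization): /d/ is a stop between vowels /a/ and /e/, so it spirantizes to the fricative [z]. /d/ is a stop between vowels /e/ and /u/, so it spirantizes to the fricative [z]. /d/ is a stop between vowels /e/ and /e/, so it spirantizes to the fricative [z]. /aadeduedeuxn/ → aazezuezeuxn.
Rule 4 (final cluster simplification): /n/ is the second consonant of a word-final cluster /xn/, so it deletes. /aazezuezeuxn/ → aazezuezeux.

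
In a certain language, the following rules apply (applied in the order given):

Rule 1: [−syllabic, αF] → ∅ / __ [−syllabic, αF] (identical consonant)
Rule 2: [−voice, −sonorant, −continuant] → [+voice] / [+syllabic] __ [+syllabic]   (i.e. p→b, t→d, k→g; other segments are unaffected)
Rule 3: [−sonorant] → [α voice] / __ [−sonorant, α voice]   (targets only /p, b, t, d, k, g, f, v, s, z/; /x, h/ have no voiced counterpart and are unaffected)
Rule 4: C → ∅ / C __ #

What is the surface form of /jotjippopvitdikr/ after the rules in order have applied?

jotjibobviddik

Rule 1 (degemination): /pp/ is a geminate; the first /p/ deletes. /jotjippopvitdikr/ → jotjipopvitdikr.
Rule 2 (intervocalic voicing): /p/ is a voiceless stop between vowels /i/ and /o/, so it voices to [b]. /jotjipopvitdikr/ → jotjibopvitdikr.
Rule 3 (regressive voicing assimilation): /p/ precedes the voiced obstruent /v/, so it voices to [b] by assimilation. /t/ precedes the voiced obstruent /d/, so it voices to [d] by assimilation. /jotjibopvitdikr/ → jotjibobviddikr.
Rule 4 (final cluster simplification): /r/ is the second consonant of a word-final cluster /kr/, so it deletes. /jotjibobviddikr/ → jotjibobviddik.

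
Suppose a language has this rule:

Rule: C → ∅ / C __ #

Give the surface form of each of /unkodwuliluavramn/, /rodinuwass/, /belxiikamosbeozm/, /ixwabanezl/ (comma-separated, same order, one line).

/unkodwuliluavramn/: /n/ is the second consonant of a word-final cluster /mn/, so it deletes. → [unkodwuliluavram].
/rodinuwass/: /s/ is the second consonant of a word-final cluster /ss/, so it deletes. → [rodinuwas].
/belxiikamosbeozm/: /m/ is the second consonant of a word-final cluster /zm/, so it deletes. → [belxiikamosbeoz].
/ixwabanezl/: /l/ is the second consonant of a word-final cluster /zl/, so it deletes. → [ixwabanez].

unkodwuliluavram, rodinuwas, belxiikamosbeoz, ixwabanez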